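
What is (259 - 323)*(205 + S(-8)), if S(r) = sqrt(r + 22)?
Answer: -13120 - 64*sqrt(14) ≈ -13359.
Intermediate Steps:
S(r) = sqrt(22 + r)
(259 - 323)*(205 + S(-8)) = (259 - 323)*(205 + sqrt(22 - 8)) = -64*(205 + sqrt(14)) = -13120 - 64*sqrt(14)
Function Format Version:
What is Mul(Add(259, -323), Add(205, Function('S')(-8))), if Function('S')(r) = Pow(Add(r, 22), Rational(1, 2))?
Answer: Add(-13120, Mul(-64, Pow(14, Rational(1, 2)))) ≈ -13359.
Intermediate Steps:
Function('S')(r) = Pow(Add(22, r), Rational(1, 2))
Mul(Add(259, -323), Add(205, Function('S')(-8))) = Mul(Add(259, -323), Add(205, Pow(Add(22, -8), Rational(1, 2)))) = Mul(-64, Add(205, Pow(14, Rational(1, 2)))) = Add(-13120, Mul(-64, Pow(14, Rational(1, 2))))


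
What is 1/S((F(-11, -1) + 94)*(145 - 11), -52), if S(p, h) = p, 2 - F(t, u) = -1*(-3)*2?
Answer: 1/12060 ≈ 8.2919e-5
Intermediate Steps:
F(t, u) = -4 (F(t, u) = 2 - (-1*(-3))*2 = 2 - 3*2 = 2 - 1*6 = 2 - 6 = -4)
1/S((F(-11, -1) + 94)*(145 - 11), -52) = 1/((-4 + 94)*(145 - 11)) = 1/(90*134) = 1/12060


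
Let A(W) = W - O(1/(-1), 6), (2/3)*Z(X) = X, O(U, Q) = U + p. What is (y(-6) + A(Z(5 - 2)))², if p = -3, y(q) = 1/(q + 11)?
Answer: 7569/100 ≈ 75.690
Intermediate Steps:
y(q) = 1/(11 + q)
O(U, Q) = -3 + U (O(U, Q) = U - 3 = -3 + U)
Z(X) = 3*X/2
A(W) = 4 + W (A(W) = W - (-3 + 1/(-1)) = W - (-3 - 1) = W - 1*(-4) = W + 4 = 4 + W)
(y(-6) + A(Z(5 - 2)))² = (1/(11 - 6) + (4 + 3*(5 - 2)/2))² = (1/5 + (4 + (3/2)*3))² = (⅕ + (4 + 9/2))² = (⅕ + 17/2)² = (87/10)² = 7569/100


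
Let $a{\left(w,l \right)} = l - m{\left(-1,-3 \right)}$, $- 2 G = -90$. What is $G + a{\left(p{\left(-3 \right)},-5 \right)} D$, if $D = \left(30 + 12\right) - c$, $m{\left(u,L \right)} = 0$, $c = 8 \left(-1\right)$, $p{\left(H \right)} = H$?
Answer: $-205$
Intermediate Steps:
$c = -8$
$G = 45$ ($G = \left(- \frac{1}{2}\right) \left(-90\right) = 45$)
$D = 50$ ($D = \left(30 + 12\right) - -8 = 42 + 8 = 50$)
$a{\left(w,l \right)} = l$ ($a{\left(w,l \right)} = l - 0 = l + 0 = l$)
$G + a{\left(p{\left(-3 \right)},-5 \right)} D = 45 - 250 = -205$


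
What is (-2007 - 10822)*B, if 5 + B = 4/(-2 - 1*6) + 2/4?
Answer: 64145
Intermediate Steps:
B = -5 (B = -5 + (4/(-2 - 1*6) + 2/4) = -5 + (4/(-2 - 6) + 2*(¼)) = -5 + (4/(-8) + ½) = -5 + (4*(-⅛) + ½) = -5 + (-½ + ½) = -5 + 0 = -5)
(-2007 - 10822)*B = (-2007 - 10822)*(-5) = -12829*(-5) = 64145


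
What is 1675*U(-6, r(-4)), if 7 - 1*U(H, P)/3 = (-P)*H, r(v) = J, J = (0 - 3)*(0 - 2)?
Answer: -145725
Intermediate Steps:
J = 6 (J = -3*(-2) = 6)
r(v) = 6
U(H, P) = 21 + 3*H*P (U(H, P) = 21 - 3*(-P)*H = 21 - (-3)*H*P = 21 + 3*H*P)
1675*U(-6, r(-4)) = 1675*(21 + 3*(-6)*6) = 1675*(21 - 108) = 1675*(-87) = -145725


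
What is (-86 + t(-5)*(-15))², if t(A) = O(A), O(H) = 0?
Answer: 7396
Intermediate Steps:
t(A) = 0
(-86 + t(-5)*(-15))² = (-86 + 0*(-15))² = (-86 + 0)² = (-86)² = 7396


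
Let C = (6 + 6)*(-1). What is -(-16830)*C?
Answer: -201960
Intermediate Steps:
C = -12 (C = 12*(-1) = -12)
-(-16830)*C = -(-16830)*(-12) = -2805*72 = -201960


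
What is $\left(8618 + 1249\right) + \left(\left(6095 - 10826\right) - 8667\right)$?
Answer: $-3531$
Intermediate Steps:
$\left(8618 + 1249\right) + \left(\left(6095 - 10826\right) - 8667\right) = 9867 - 13398 = -3531$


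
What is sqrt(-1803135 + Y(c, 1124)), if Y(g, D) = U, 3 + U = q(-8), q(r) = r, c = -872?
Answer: I*sqrt(1803146) ≈ 1342.8*I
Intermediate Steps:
U = -11 (U = -3 - 8 = -11)
Y(g, D) = -11
sqrt(-1803135 + Y(c, 1124)) = sqrt(-1803135 - 11) = sqrt(-1803146) = I*sqrt(1803146)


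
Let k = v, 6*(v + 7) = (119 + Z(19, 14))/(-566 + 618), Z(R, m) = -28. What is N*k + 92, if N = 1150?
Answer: -91471/12 ≈ -7622.6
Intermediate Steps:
v = -161/24 (v = -7 + ((119 - 28)/(-566 + 618))/6 = -7 + (91/52)/6 = -7 + (91*(1/52))/6 = -7 + (⅙)*(7/4) = -7 + 7/24 = -161/24 ≈ -6.7083)
k = -161/24 ≈ -6.7083
N*k + 92 = 1150*(-161/24) + 92 = -92575/12 + 92 = -91471/12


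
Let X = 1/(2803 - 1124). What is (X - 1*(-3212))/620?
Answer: 5392949/1040980 ≈ 5.1806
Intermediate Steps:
X = 1/1679 ≈ 0.00059559
(X - 1*(-3212))/620 = (1/1679 - 1*(-3212))/620 = (1/1679 + 3212)*(1/620) = (5392949/1679)*(1/620) = 5392949/1040980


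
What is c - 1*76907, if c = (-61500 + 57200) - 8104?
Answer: -89311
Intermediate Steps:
c = -12404 (c = -4300 - 8104 = -12404)
c - 1*76907 = -12404 - 1*76907 = -12404 - 76907 = -89311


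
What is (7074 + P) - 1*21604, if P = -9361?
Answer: -23891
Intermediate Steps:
(7074 + P) - 1*21604 = (7074 - 9361) - 1*21604 = -2287 - 21604 = -23891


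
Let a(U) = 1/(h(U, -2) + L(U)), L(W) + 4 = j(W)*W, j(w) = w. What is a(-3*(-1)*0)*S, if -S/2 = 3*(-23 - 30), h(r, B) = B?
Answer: -53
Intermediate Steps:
L(W) = -4 + W² (L(W) = -4 + W*W = -4 + W²)
S = 318 (S = -6*(-23 - 30) = -6*(-53) = -2*(-159) = 318)
a(U) = 1/(-6 + U²) (a(U) = 1/(-2 + (-4 + U²)) = 1/(-6 + U²))
a(-3*(-1)*0)*S = 318/(-6 + (-3*(-1)*0)²) = 318/(-6 + (3*0)²) = 318/(-6 + 0²) = 318/(-6 + 0) = 318/(-6) = -⅙*318 = -53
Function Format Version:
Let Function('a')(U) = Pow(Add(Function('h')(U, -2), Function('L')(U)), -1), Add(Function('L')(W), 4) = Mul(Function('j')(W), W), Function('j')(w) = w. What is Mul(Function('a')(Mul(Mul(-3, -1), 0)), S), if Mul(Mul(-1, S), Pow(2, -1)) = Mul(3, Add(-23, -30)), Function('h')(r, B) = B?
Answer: -53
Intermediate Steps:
Function('L')(W) = Add(-4, Pow(W, 2)) (Function('L')(W) = Add(-4, Mul(W, W)) = Add(-4, Pow(W, 2)))
S = 318 (S = Mul(-2, Mul(3, Add(-23, -30))) = Mul(-2, Mul(3, -53)) = Mul(-2, -159) = 318)
Function('a')(U) = Pow(Add(-6, Pow(U, 2)), -1) (Function('a')(U) = Pow(Add(-2, Add(-4, Pow(U, 2))), -1) = Pow(Add(-6, Pow(U, 2)), -1))
Mul(Function('a')(Mul(Mul(-3, -1), 0)), S) = Mul(Pow(Add(-6, Pow(Mul(Mul(-3, -1), 0), 2)), -1), 318) = Mul(Pow(Add(-6, Pow(Mul(3, 0), 2)), -1), 318) = Mul(Pow(Add(-6, Pow(0, 2)), -1), 318) = Mul(Pow(Add(-6, 0), -1), 318) = Mul(Pow(-6, -1), 318) = Mul(Rational(-1, 6), 318) = -53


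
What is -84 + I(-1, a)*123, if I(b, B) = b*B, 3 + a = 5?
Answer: -330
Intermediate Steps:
a = 2 (a = -3 + 5 = 2)
I(b, B) = B*b
-84 + I(-1, a)*123 = -84 + (2*(-1))*123 = -84 - 2*123 = -84 - 246 = -330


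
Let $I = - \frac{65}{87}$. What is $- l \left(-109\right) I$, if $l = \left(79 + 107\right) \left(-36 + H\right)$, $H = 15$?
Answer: $\frac{9224670}{29} \approx 3.1809 \cdot 10^{5}$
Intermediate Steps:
$l = -3906$ ($l = \left(79 + 107\right) \left(-36 + 15\right) = 186 \left(-21\right) = -3906$)
$I = - \frac{65}{87}$ ($I = \left(-65\right) \frac{1}{87} = - \frac{65}{87} \approx -0.74713$)
$- l \left(-109\right) I = - \frac{\left(-3906\right) \left(-109\right) \left(-65\right)}{87} = - \frac{425754 \left(-65\right)}{87} = \left(-1\right) \left(- \frac{9224670}{29}\right) = \frac{9224670}{29}$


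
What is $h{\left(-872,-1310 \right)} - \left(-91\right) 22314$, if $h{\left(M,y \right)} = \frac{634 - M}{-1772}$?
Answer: $\frac{1799087811}{886} \approx 2.0306 \cdot 10^{6}$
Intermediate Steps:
$h{\left(M,y \right)} = - \frac{317}{886} + \frac{M}{1772}$ ($h{\left(M,y \right)} = \left(634 - M\right) \left(- \frac{1}{1772}\right) = - \frac{317}{886} + \frac{M}{1772}$)
$h{\left(-872,-1310 \right)} - \left(-91\right) 22314 = \left(- \frac{317}{886} + \frac{1}{1772} \left(-872\right)\right) - \left(-91\right) 22314 = \left(- \frac{317}{886} - \frac{218}{443}\right) - -2030574 = - \frac{753}{886} + 2030574 = \frac{1799087811}{886}$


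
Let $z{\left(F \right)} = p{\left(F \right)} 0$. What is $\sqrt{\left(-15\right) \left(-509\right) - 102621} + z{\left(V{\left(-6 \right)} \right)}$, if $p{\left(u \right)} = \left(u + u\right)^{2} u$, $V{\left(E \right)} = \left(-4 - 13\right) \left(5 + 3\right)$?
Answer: $3 i \sqrt{10554} \approx 308.2 i$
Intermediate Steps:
$V{\left(E \right)} = -136$ ($V{\left(E \right)} = \left(-17\right) 8 = -136$)
$p{\left(u \right)} = 4 u^{3}$ ($p{\left(u \right)} = \left(2 u\right)^{2} u = 4 u^{2} u = 4 u^{3}$)
$z{\left(F \right)} = 0$ ($z{\left(F \right)} = 4 F^{3} \cdot 0 = 0$)
$\sqrt{\left(-15\right) \left(-509\right) - 102621} + z{\left(V{\left(-6 \right)} \right)} = \sqrt{\left(-15\right) \left(-509\right) - 102621} + 0 = \sqrt{7635 - 102621} + 0 = \sqrt{-94986} + 0 = 3 i \sqrt{10554} + 0 = 3 i \sqrt{10554}$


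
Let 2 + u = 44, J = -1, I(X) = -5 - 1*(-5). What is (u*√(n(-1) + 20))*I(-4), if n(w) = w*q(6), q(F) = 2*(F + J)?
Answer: 0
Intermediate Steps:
I(X) = 0 (I(X) = -5 + 5 = 0)
q(F) = -2 + 2*F (q(F) = 2*(F - 1) = 2*(-1 + F) = -2 + 2*F)
n(w) = 10*w (n(w) = w*(-2 + 2*6) = w*(-2 + 12) = w*10 = 10*w)
u = 42 (u = -2 + 44 = 42)
(u*√(n(-1) + 20))*I(-4) = (42*√(10*(-1) + 20))*0 = (42*√(-10 + 20))*0 = (42*√10)*0 = 0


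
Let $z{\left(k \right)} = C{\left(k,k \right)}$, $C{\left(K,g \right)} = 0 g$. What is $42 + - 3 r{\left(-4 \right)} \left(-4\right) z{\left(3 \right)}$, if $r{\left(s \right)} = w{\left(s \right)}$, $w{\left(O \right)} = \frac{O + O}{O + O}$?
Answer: $42$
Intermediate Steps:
$w{\left(O \right)} = 1$ ($w{\left(O \right)} = \frac{2 O}{2 O} = 2 O \frac{1}{2 O} = 1$)
$C{\left(K,g \right)} = 0$
$r{\left(s \right)} = 1$
$z{\left(k \right)} = 0$
$42 + - 3 r{\left(-4 \right)} \left(-4\right) z{\left(3 \right)} = 42 + \left(-3\right) 1 \left(-4\right) 0 = 42 + \left(-3\right) \left(-4\right) 0 = 42 + 12 \cdot 0 = 42 + 0 = 42$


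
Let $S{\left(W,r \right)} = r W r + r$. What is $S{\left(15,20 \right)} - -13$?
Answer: $6033$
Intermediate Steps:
$S{\left(W,r \right)} = r + W r^{2}$ ($S{\left(W,r \right)} = W r r + r = W r^{2} + r = r + W r^{2}$)
$S{\left(15,20 \right)} - -13 = 20 \left(1 + 15 \cdot 20\right) - -13 = 20 \left(1 + 300\right) + 13 = 20 \cdot 301 + 13 = 6020 + 13 = 6033$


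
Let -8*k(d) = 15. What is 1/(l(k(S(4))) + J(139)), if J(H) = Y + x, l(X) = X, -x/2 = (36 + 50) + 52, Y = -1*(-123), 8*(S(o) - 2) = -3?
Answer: -8/1239 ≈ -0.0064568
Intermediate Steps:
S(o) = 13/8 (S(o) = 2 + (⅛)*(-3) = 2 - 3/8 = 13/8)
k(d) = -15/8 (k(d) = -⅛*15 = -15/8)
Y = 123
x = -276 (x = -2*((36 + 50) + 52) = -2*(86 + 52) = -2*138 = -276)
J(H) = -153 (J(H) = 123 - 276 = -153)
1/(l(k(S(4))) + J(139)) = 1/(-15/8 - 153) = 1/(-1239/8) = -8/1239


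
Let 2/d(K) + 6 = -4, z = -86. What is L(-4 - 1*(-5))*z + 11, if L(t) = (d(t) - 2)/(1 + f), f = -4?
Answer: -781/15 ≈ -52.067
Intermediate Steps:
d(K) = -⅕ (d(K) = 2/(-6 - 4) = 2/(-10) = 2*(-⅒) = -⅕)
L(t) = 11/15 (L(t) = (-⅕ - 2)/(1 - 4) = -11/5/(-3) = -11/5*(-⅓) = 11/15)
L(-4 - 1*(-5))*z + 11 = (11/15)*(-86) + 11 = -946/15 + 11 = -781/15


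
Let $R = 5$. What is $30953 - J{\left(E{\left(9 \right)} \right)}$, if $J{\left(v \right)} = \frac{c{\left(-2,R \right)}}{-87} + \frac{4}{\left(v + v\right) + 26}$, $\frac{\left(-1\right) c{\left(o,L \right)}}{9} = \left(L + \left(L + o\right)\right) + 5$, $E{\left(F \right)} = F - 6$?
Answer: $\frac{7180755}{232} \approx 30952.0$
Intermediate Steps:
$E{\left(F \right)} = -6 + F$
$c{\left(o,L \right)} = -45 - 18 L - 9 o$ ($c{\left(o,L \right)} = - 9 \left(\left(L + \left(L + o\right)\right) + 5\right) = - 9 \left(\left(o + 2 L\right) + 5\right) = - 9 \left(5 + o + 2 L\right) = -45 - 18 L - 9 o$)
$J{\left(v \right)} = \frac{39}{29} + \frac{4}{26 + 2 v}$ ($J{\left(v \right)} = \frac{-45 - 90 - -18}{-87} + \frac{4}{\left(v + v\right) + 26} = \left(-45 - 90 + 18\right) \left(- \frac{1}{87}\right) + \frac{4}{2 v + 26} = \left(-117\right) \left(- \frac{1}{87}\right) + \frac{4}{26 + 2 v} = \frac{39}{29} + \frac{4}{26 + 2 v}$)
$30953 - J{\left(E{\left(9 \right)} \right)} = 30953 - \frac{565 + 39 \left(-6 + 9\right)}{29 \left(13 + \left(-6 + 9\right)\right)} = 30953 - \frac{565 + 39 \cdot 3}{29 \left(13 + 3\right)} = 30953 - \frac{565 + 117}{29 \cdot 16} = 30953 - \frac{1}{29} \cdot \frac{1}{16} \cdot 682 = 30953 - \frac{341}{232} = \frac{7180755}{232}$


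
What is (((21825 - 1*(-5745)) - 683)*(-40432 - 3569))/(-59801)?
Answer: 169007841/8543 ≈ 19783.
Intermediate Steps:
(((21825 - 1*(-5745)) - 683)*(-40432 - 3569))/(-59801) = (((21825 + 5745) - 683)*(-44001))*(-1/59801) = ((27570 - 683)*(-44001))*(-1/59801) = (26887*(-44001))*(-1/59801) = -1183054887*(-1/59801) = 169007841/8543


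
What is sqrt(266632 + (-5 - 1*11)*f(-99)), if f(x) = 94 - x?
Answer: 2*sqrt(65886) ≈ 513.37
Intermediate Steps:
sqrt(266632 + (-5 - 1*11)*f(-99)) = sqrt(266632 + (-5 - 1*11)*(94 - 1*(-99))) = sqrt(266632 + (-5 - 11)*(94 + 99)) = sqrt(266632 - 16*193) = sqrt(266632 - 3088) = sqrt(263544) = 2*sqrt(65886)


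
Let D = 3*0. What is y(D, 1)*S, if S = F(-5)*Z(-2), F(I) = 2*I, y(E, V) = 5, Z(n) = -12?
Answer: 600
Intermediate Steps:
D = 0
S = 120 (S = (2*(-5))*(-12) = -10*(-12) = 120)
y(D, 1)*S = 5*120 = 600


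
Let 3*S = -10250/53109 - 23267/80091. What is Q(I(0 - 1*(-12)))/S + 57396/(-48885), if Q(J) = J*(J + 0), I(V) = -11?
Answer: -2799941590990079/3723624500515 ≈ -751.94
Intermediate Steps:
S = -228513317/1417850973 (S = (-10250/53109 - 23267/80091)/3 = (⅓)*(-228513317/472616991) = -228513317/1417850973 ≈ -0.16117)
Q(J) = J² (Q(J) = J*J = J²)
Q(I(0 - 1*(-12)))/S + 57396/(-48885) = (-11)²/(-228513317/1417850973) + 57396/(-48885) = 121*(-1417850973/228513317) + 57396*(-1/48885) = -171559967733/228513317 - 19132/16295 = -2799941590990079/3723624500515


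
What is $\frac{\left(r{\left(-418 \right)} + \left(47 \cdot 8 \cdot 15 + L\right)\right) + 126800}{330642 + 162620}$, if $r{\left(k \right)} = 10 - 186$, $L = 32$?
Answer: $\frac{66148}{246631} \approx 0.26821$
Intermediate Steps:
$r{\left(k \right)} = -176$ ($r{\left(k \right)} = 10 - 186 = -176$)
$\frac{\left(r{\left(-418 \right)} + \left(47 \cdot 8 \cdot 15 + L\right)\right) + 126800}{330642 + 162620} = \frac{\left(-176 + \left(47 \cdot 8 \cdot 15 + 32\right)\right) + 126800}{330642 + 162620} = \frac{\left(-176 + \left(47 \cdot 120 + 32\right)\right) + 126800}{493262} = \left(\left(-176 + \left(5640 + 32\right)\right) + 126800\right) \frac{1}{493262} = \left(\left(-176 + 5672\right) + 126800\right) \frac{1}{493262} = \left(5496 + 126800\right) \frac{1}{493262} = 132296 \cdot \frac{1}{493262} = \frac{66148}{246631}$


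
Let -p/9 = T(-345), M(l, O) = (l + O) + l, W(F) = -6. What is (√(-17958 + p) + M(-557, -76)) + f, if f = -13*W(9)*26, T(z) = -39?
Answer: 838 + I*√17607 ≈ 838.0 + 132.69*I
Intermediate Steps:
f = 2028 (f = -13*(-6)*26 = 78*26 = 2028)
M(l, O) = O + 2*l (M(l, O) = (O + l) + l = O + 2*l)
p = 351 (p = -9*(-39) = 351)
(√(-17958 + p) + M(-557, -76)) + f = (√(-17958 + 351) + (-76 + 2*(-557))) + 2028 = (√(-17607) + (-76 - 1114)) + 2028 = (I*√17607 - 1190) + 2028 = (-1190 + I*√17607) + 2028 = 838 + I*√17607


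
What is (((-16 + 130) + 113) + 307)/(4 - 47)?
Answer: -534/43 ≈ -12.419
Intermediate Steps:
(((-16 + 130) + 113) + 307)/(4 - 47) = ((114 + 113) + 307)/(-43) = (227 + 307)*(-1/43) = 534*(-1/43) = -534/43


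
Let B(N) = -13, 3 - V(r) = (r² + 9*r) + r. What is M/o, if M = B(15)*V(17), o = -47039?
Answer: -5928/47039 ≈ -0.12602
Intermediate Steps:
V(r) = 3 - r² - 10*r (V(r) = 3 - ((r² + 9*r) + r) = 3 - (r² + 10*r) = 3 + (-r² - 10*r) = 3 - r² - 10*r)
M = 5928 (M = -13*(3 - 1*17² - 10*17) = -13*(3 - 1*289 - 170) = -13*(3 - 289 - 170) = -13*(-456) = 5928)
M/o = 5928/(-47039) = 5928*(-1/47039) = -5928/47039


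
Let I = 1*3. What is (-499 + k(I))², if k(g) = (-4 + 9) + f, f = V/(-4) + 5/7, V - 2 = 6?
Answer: 12020089/49 ≈ 2.4531e+5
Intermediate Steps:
I = 3
V = 8 (V = 2 + 6 = 8)
f = -9/7 (f = 8/(-4) + 5/7 = 8*(-¼) + 5*(⅐) = -2 + 5/7 = -9/7 ≈ -1.2857)
k(g) = 26/7 (k(g) = (-4 + 9) - 9/7 = 5 - 9/7 = 26/7)
(-499 + k(I))² = (-499 + 26/7)² = (-3467/7)² = 12020089/49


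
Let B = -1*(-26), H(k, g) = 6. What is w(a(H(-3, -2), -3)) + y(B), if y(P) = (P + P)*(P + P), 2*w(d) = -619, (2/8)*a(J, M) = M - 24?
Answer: 4789/2 ≈ 2394.5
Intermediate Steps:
a(J, M) = -96 + 4*M (a(J, M) = 4*(M - 24) = 4*(-24 + M) = -96 + 4*M)
w(d) = -619/2 (w(d) = (1/2)*(-619) = -619/2)
B = 26
y(P) = 4*P**2 (y(P) = (2*P)*(2*P) = 4*P**2)
w(a(H(-3, -2), -3)) + y(B) = -619/2 + 4*26**2 = -619/2 + 4*676 = -619/2 + 2704 = 4789/2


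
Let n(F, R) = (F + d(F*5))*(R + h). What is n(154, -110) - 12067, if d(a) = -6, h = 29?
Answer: -24055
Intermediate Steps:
n(F, R) = (-6 + F)*(29 + R) (n(F, R) = (F - 6)*(R + 29) = (-6 + F)*(29 + R))
n(154, -110) - 12067 = (-174 - 6*(-110) + 29*154 + 154*(-110)) - 12067 = (-174 + 660 + 4466 - 16940) - 12067 = -11988 - 12067 = -24055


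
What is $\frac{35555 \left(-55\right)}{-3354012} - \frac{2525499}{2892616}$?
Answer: $- \frac{703492762147}{2425467193848} \approx -0.29004$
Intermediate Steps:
$\frac{35555 \left(-55\right)}{-3354012} - \frac{2525499}{2892616} = \left(-1955525\right) \left(- \frac{1}{3354012}\right) - \frac{2525499}{2892616} = \frac{1955525}{3354012} - \frac{2525499}{2892616} = - \frac{703492762147}{2425467193848}$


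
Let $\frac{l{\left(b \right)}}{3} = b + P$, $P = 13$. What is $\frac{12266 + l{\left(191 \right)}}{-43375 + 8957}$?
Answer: $- \frac{6439}{17209} \approx -0.37416$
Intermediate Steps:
$l{\left(b \right)} = 39 + 3 b$ ($l{\left(b \right)} = 3 \left(b + 13\right) = 3 \left(13 + b\right) = 39 + 3 b$)
$\frac{12266 + l{\left(191 \right)}}{-43375 + 8957} = \frac{12266 + \left(39 + 3 \cdot 191\right)}{-43375 + 8957} = \frac{12266 + \left(39 + 573\right)}{-34418} = \left(12266 + 612\right) \left(- \frac{1}{34418}\right) = 12878 \left(- \frac{1}{34418}\right) = - \frac{6439}{17209}$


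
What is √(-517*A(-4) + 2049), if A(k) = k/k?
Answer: 2*√383 ≈ 39.141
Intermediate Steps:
A(k) = 1
√(-517*A(-4) + 2049) = √(-517*1 + 2049) = √(-517 + 2049) = √1532 = 2*√383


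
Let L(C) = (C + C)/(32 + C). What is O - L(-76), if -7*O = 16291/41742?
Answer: -11282573/3214134 ≈ -3.5103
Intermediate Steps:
O = -16291/292194 (O = -16291/(7*41742) = -⅐*16291/41742 = -16291/292194 ≈ -0.055754)
L(C) = 2*C/(32 + C) (L(C) = (2*C)/(32 + C) = 2*C/(32 + C))
O - L(-76) = -16291/292194 - 2*(-76)/(32 - 76) = -16291/292194 - 2*(-76)/(-44) = -16291/292194 - 2*(-76)*(-1)/44 = -16291/292194 - 1*38/11 = -16291/292194 - 38/11 = -11282573/3214134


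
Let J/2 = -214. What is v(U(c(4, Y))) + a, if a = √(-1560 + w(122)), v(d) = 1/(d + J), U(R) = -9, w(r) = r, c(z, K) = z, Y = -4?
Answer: -1/437 + I*√1438 ≈ -0.0022883 + 37.921*I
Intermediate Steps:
J = -428 (J = 2*(-214) = -428)
v(d) = 1/(-428 + d) (v(d) = 1/(d - 428) = 1/(-428 + d))
a = I*√1438 (a = √(-1560 + 122) = √(-1438) = I*√1438 ≈ 37.921*I)
v(U(c(4, Y))) + a = 1/(-428 - 9) + I*√1438 = 1/(-437) + I*√1438 = -1/437 + I*√1438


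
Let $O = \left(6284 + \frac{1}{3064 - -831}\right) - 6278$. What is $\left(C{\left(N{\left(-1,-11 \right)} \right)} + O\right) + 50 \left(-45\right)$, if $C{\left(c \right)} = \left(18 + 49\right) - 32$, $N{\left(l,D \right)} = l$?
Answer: $- \frac{8604054}{3895} \approx -2209.0$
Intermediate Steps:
$O = \frac{23371}{3895}$ ($O = \left(6284 + \frac{1}{3064 + 831}\right) - 6278 = \left(6284 + \frac{1}{3895}\right) - 6278 = \frac{24476181}{3895} - 6278 = \frac{23371}{3895} \approx 6.0003$)
$C{\left(c \right)} = 35$ ($C{\left(c \right)} = 67 - 32 = 35$)
$\left(C{\left(N{\left(-1,-11 \right)} \right)} + O\right) + 50 \left(-45\right) = \left(35 + \frac{23371}{3895}\right) + 50 \left(-45\right) = \frac{159696}{3895} - 2250 = - \frac{8604054}{3895}$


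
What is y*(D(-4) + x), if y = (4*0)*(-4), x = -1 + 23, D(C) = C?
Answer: 0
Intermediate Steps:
x = 22
y = 0 (y = 0*(-4) = 0)
y*(D(-4) + x) = 0*(-4 + 22) = 0*18 = 0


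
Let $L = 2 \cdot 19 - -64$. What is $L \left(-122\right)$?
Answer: $-12444$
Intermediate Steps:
$L = 102$ ($L = 38 + 64 = 102$)
$L \left(-122\right) = 102 \left(-122\right) = -12444$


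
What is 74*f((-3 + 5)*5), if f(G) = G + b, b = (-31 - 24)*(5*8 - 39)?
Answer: -3330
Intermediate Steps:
b = -55 (b = -55*(40 - 39) = -55*1 = -55)
f(G) = -55 + G (f(G) = G - 55 = -55 + G)
74*f((-3 + 5)*5) = 74*(-55 + (-3 + 5)*5) = 74*(-55 + 2*5) = 74*(-55 + 10) = 74*(-45) = -3330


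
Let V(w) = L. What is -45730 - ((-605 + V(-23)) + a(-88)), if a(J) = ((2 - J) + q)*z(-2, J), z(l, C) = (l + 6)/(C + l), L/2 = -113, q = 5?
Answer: -404053/9 ≈ -44895.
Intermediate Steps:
L = -226 (L = 2*(-113) = -226)
V(w) = -226
z(l, C) = (6 + l)/(C + l)
a(J) = 4*(7 - J)/(-2 + J) (a(J) = ((2 - J) + 5)*((6 - 2)/(J - 2)) = (7 - J)*(4/(-2 + J)) = 4*(7 - J)/(-2 + J))
-45730 - ((-605 + V(-23)) + a(-88)) = -45730 - ((-605 - 226) + 4*(7 - 1*(-88))/(-2 - 88)) = -45730 - (-831 + 4*(7 + 88)/(-90)) = -45730 - (-831 + 4*(-1/90)*95) = -45730 - (-831 - 38/9) = -45730 - 1*(-7517/9) = -45730 + 7517/9 = -404053/9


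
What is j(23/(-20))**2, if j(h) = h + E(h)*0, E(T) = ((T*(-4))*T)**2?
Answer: 529/400 ≈ 1.3225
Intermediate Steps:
E(T) = 16*T**4 (E(T) = ((-4*T)*T)**2 = (-4*T**2)**2 = 16*T**4)
j(h) = h (j(h) = h + (16*h**4)*0 = h + 0 = h)
j(23/(-20))**2 = (23/(-20))**2 = (23*(-1/20))**2 = (-23/20)**2 = 529/400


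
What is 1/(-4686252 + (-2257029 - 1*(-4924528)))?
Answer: -1/2018753 ≈ -4.9536e-7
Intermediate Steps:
1/(-4686252 + (-2257029 - 1*(-4924528))) = 1/(-4686252 + (-2257029 + 4924528)) = 1/(-4686252 + 2667499) = 1/(-2018753) = -1/2018753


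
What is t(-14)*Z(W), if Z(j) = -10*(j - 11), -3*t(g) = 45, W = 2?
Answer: -1350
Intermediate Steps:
t(g) = -15 (t(g) = -⅓*45 = -15)
Z(j) = 110 - 10*j (Z(j) = -10*(-11 + j) = 110 - 10*j)
t(-14)*Z(W) = -15*(110 - 10*2) = -15*(110 - 20) = -15*90 = -1350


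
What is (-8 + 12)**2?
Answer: 16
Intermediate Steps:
(-8 + 12)**2 = 4**2 = 16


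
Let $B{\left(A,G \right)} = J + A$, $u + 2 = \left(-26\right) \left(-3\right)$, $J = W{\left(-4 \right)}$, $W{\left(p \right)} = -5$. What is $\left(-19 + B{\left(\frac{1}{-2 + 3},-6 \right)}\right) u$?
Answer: $-1748$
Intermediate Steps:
$J = -5$
$u = 76$ ($u = -2 - -78 = -2 + 78 = 76$)
$B{\left(A,G \right)} = -5 + A$
$\left(-19 + B{\left(\frac{1}{-2 + 3},-6 \right)}\right) u = \left(-19 - \left(5 - \frac{1}{-2 + 3}\right)\right) 76 = \left(-19 - \left(5 - 1^{-1}\right)\right) 76 = \left(-19 + \left(-5 + 1\right)\right) 76 = \left(-19 - 4\right) 76 = \left(-23\right) 76 = -1748$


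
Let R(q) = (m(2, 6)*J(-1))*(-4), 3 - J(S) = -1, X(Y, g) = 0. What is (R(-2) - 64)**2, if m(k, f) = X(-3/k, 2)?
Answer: 4096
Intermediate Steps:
m(k, f) = 0
J(S) = 4 (J(S) = 3 - 1*(-1) = 3 + 1 = 4)
R(q) = 0 (R(q) = (0*4)*(-4) = 0*(-4) = 0)
(R(-2) - 64)**2 = (0 - 64)**2 = (-64)**2 = 4096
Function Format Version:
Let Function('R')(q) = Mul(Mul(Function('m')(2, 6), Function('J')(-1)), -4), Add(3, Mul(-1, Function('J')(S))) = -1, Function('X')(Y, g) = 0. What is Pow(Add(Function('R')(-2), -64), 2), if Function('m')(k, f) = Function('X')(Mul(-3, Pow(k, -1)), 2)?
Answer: 4096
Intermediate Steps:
Function('m')(k, f) = 0
Function('J')(S) = 4 (Function('J')(S) = Add(3, Mul(-1, -1)) = Add(3, 1) = 4)
Function('R')(q) = 0 (Function('R')(q) = Mul(Mul(0, 4), -4) = Mul(0, -4) = 0)
Pow(Add(Function('R')(-2), -64), 2) = Pow(Add(0, -64), 2) = Pow(-64, 2) = 4096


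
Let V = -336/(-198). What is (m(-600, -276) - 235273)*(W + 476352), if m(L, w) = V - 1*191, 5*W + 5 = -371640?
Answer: -3123821627888/33 ≈ -9.4661e+10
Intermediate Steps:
V = 56/33 (V = -336*(-1/198) = 56/33 ≈ 1.6970)
W = -74329 (W = -1 + (⅕)*(-371640) = -1 - 74328 = -74329)
m(L, w) = -6247/33 (m(L, w) = 56/33 - 1*191 = 56/33 - 191 = -6247/33)
(m(-600, -276) - 235273)*(W + 476352) = (-6247/33 - 235273)*(-74329 + 476352) = -7770256/33*402023 = -3123821627888/33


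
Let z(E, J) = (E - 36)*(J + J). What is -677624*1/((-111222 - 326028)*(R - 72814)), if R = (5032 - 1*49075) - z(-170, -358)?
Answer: -338812/57794174625 ≈ -5.8624e-6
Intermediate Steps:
z(E, J) = 2*J*(-36 + E) (z(E, J) = (-36 + E)*(2*J) = 2*J*(-36 + E))
R = -191539 (R = (5032 - 1*49075) - 2*(-358)*(-36 - 170) = (5032 - 49075) - 2*(-358)*(-206) = -44043 - 1*147496 = -44043 - 147496 = -191539)
-677624*1/((-111222 - 326028)*(R - 72814)) = -677624*1/((-191539 - 72814)*(-111222 - 326028)) = -677624/((-437250*(-264353))) = -677624/115588349250 = -677624*1/115588349250 = -338812/57794174625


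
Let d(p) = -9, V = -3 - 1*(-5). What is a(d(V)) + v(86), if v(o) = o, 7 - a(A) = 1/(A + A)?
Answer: 1675/18 ≈ 93.056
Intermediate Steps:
V = 2 (V = -3 + 5 = 2)
a(A) = 7 - 1/(2*A) (a(A) = 7 - 1/(A + A) = 7 - 1/(2*A))
a(d(V)) + v(86) = (7 - ½/(-9)) + 86 = (7 - ½*(-⅑)) + 86 = (7 + 1/18) + 86 = 127/18 + 86 = 1675/18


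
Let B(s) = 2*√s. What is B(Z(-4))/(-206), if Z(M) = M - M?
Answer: 0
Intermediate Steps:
Z(M) = 0
B(Z(-4))/(-206) = (2*√0)/(-206) = (2*0)*(-1/206) = 0*(-1/206) = 0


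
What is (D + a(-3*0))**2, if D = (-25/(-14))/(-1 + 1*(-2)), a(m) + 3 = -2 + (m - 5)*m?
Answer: 55225/1764 ≈ 31.307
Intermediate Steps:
a(m) = -5 + m*(-5 + m) (a(m) = -3 + (-2 + (m - 5)*m) = -3 + (-2 + (-5 + m)*m) = -3 + (-2 + m*(-5 + m)) = -5 + m*(-5 + m))
D = -25/42 (D = (-25*(-1/14))/(-1 - 2) = (25/14)/(-3) = (25/14)*(-1/3) = -25/42 ≈ -0.59524)
(D + a(-3*0))**2 = (-25/42 + (-5 + (-3*0)**2 - (-15)*0))**2 = (-25/42 + (-5 + 0**2 - 5*0))**2 = (-25/42 + (-5 + 0 + 0))**2 = (-25/42 - 5)**2 = (-235/42)**2 = 55225/1764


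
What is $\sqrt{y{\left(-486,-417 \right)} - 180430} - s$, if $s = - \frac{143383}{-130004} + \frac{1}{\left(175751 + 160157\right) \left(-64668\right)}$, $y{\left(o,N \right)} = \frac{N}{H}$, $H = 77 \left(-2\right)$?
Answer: $- \frac{778659252151087}{706002925178544} + \frac{i \sqrt{4279013662}}{154} \approx -1.1029 + 424.77 i$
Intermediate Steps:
$H = -154$
$y{\left(o,N \right)} = - \frac{N}{154}$ ($y{\left(o,N \right)} = \frac{N}{-154} = N \left(- \frac{1}{154}\right) = - \frac{N}{154}$)
$s = \frac{778659252151087}{706002925178544}$ ($s = \left(-143383\right) \left(- \frac{1}{130004}\right) + \frac{1}{335908} \left(- \frac{1}{64668}\right) = \frac{143383}{130004} + \frac{1}{335908} \left(- \frac{1}{64668}\right) = \frac{143383}{130004} - \frac{1}{21722498544} = \frac{778659252151087}{706002925178544} \approx 1.1029$)
$\sqrt{y{\left(-486,-417 \right)} - 180430} - s = \sqrt{\left(- \frac{1}{154}\right) \left(-417\right) - 180430} - \frac{778659252151087}{706002925178544} = \sqrt{\frac{417}{154} - 180430} - \frac{778659252151087}{706002925178544} = \sqrt{- \frac{27785803}{154}} - \frac{778659252151087}{706002925178544} = \frac{i \sqrt{4279013662}}{154} - \frac{778659252151087}{706002925178544} = - \frac{778659252151087}{706002925178544} + \frac{i \sqrt{4279013662}}{154}$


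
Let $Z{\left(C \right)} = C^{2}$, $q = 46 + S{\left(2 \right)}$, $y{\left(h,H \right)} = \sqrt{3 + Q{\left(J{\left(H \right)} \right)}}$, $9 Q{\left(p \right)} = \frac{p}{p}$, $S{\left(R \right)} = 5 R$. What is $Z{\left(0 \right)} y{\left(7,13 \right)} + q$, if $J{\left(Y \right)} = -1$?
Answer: $56$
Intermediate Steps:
$Q{\left(p \right)} = \frac{1}{9}$ ($Q{\left(p \right)} = \frac{p \frac{1}{p}}{9} = \frac{1}{9} \cdot 1 = \frac{1}{9}$)
$y{\left(h,H \right)} = \frac{2 \sqrt{7}}{3}$ ($y{\left(h,H \right)} = \sqrt{3 + \frac{1}{9}} = \sqrt{\frac{28}{9}} = \frac{2 \sqrt{7}}{3}$)
$q = 56$ ($q = 46 + 5 \cdot 2 = 46 + 10 = 56$)
$Z{\left(0 \right)} y{\left(7,13 \right)} + q = 0^{2} \frac{2 \sqrt{7}}{3} + 56 = 0 \frac{2 \sqrt{7}}{3} + 56 = 0 + 56 = 56$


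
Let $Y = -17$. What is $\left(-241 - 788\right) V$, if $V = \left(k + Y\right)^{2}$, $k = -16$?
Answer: $-1120581$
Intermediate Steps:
$V = 1089$ ($V = \left(-16 - 17\right)^{2} = \left(-33\right)^{2} = 1089$)
$\left(-241 - 788\right) V = \left(-241 - 788\right) 1089 = \left(-1029\right) 1089 = -1120581$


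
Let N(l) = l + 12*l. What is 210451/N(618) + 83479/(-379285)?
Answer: 79150237249/3047175690 ≈ 25.975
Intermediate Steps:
N(l) = 13*l
210451/N(618) + 83479/(-379285) = 210451/((13*618)) + 83479/(-379285) = 210451/8034 + 83479*(-1/379285) = 210451*(1/8034) - 83479/379285 = 210451/8034 - 83479/379285 = 79150237249/3047175690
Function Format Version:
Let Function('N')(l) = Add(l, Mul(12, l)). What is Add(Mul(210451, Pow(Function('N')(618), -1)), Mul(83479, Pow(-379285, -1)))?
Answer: Rational(79150237249, 3047175690) ≈ 25.975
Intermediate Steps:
Function('N')(l) = Mul(13, l)
Add(Mul(210451, Pow(Function('N')(618), -1)), Mul(83479, Pow(-379285, -1))) = Add(Mul(210451, Pow(Mul(13, 618), -1)), Mul(83479, Pow(-379285, -1))) = Add(Mul(210451, Pow(8034, -1)), Mul(83479, Rational(-1, 379285))) = Add(Mul(210451, Rational(1, 8034)), Rational(-83479, 379285)) = Add(Rational(210451, 8034), Rational(-83479, 379285)) = Rational(79150237249, 3047175690)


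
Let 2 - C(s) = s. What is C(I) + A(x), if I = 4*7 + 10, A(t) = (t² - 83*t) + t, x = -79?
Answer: 12683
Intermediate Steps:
A(t) = t² - 82*t
I = 38 (I = 28 + 10 = 38)
C(s) = 2 - s
C(I) + A(x) = (2 - 1*38) - 79*(-82 - 79) = (2 - 38) - 79*(-161) = -36 + 12719 = 12683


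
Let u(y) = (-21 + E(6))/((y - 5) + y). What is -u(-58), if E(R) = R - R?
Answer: -21/121 ≈ -0.17355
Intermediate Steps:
E(R) = 0
u(y) = -21/(-5 + 2*y) (u(y) = (-21 + 0)/((y - 5) + y) = -21/((-5 + y) + y) = -21/(-5 + 2*y))
-u(-58) = -(-21)/(-5 + 2*(-58)) = -(-21)/(-5 - 116) = -(-21)/(-121) = -(-21)*(-1)/121 = -1*21/121 = -21/121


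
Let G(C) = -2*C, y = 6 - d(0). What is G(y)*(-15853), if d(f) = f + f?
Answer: 190236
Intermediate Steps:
d(f) = 2*f
y = 6 (y = 6 - 2*0 = 6 - 1*0 = 6 + 0 = 6)
G(y)*(-15853) = -2*6*(-15853) = -12*(-15853) = 190236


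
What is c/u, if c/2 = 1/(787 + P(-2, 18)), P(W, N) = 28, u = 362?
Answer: 1/147515 ≈ 6.7790e-6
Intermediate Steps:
c = 2/815 (c = 2/(787 + 28) = 2/815 ≈ 0.0024540)
c/u = (2/815)/362 = (2/815)*(1/362) = 1/147515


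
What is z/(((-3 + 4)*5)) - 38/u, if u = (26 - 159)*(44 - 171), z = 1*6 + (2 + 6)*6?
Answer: 47996/4445 ≈ 10.798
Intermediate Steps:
z = 54 (z = 6 + 8*6 = 6 + 48 = 54)
u = 16891 (u = -133*(-127) = 16891)
z/(((-3 + 4)*5)) - 38/u = 54/(((-3 + 4)*5)) - 38/16891 = 54/((1*5)) - 38*1/16891 = 54/5 - 2/889 = 47996/4445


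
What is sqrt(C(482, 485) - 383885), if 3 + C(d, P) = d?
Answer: I*sqrt(383406) ≈ 619.2*I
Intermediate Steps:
C(d, P) = -3 + d
sqrt(C(482, 485) - 383885) = sqrt((-3 + 482) - 383885) = sqrt(479 - 383885) = sqrt(-383406) = I*sqrt(383406)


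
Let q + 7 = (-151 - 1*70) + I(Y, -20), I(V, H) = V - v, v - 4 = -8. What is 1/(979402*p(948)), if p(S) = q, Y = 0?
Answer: -1/219386048 ≈ -4.5582e-9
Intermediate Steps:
v = -4 (v = 4 - 8 = -4)
I(V, H) = 4 + V (I(V, H) = V - 1*(-4) = V + 4 = 4 + V)
q = -224 (q = -7 + ((-151 - 1*70) + (4 + 0)) = -7 + ((-151 - 70) + 4) = -7 + (-221 + 4) = -7 - 217 = -224)
p(S) = -224
1/(979402*p(948)) = 1/(979402*(-224)) = (1/979402)*(-1/224) = -1/219386048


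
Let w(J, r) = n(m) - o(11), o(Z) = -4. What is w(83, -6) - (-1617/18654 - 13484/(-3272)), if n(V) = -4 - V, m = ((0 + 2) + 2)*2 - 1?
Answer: -14031061/1271581 ≈ -11.034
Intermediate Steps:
m = 7 (m = (2 + 2)*2 - 1 = 4*2 - 1 = 8 - 1 = 7)
w(J, r) = -7 (w(J, r) = (-4 - 1*7) - 1*(-4) = (-4 - 7) + 4 = -11 + 4 = -7)
w(83, -6) - (-1617/18654 - 13484/(-3272)) = -7 - (-1617/18654 - 13484/(-3272)) = -7 - (-1617*1/18654 - 13484*(-1/3272)) = -7 - (-539/6218 + 3371/818) = -7 - 1*5129994/1271581 = -7 - 5129994/1271581 = -14031061/1271581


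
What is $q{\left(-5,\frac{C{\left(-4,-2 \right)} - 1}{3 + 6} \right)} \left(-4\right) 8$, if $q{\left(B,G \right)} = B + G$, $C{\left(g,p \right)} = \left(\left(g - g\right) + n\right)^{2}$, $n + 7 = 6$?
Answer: $160$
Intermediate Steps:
$n = -1$ ($n = -7 + 6 = -1$)
$C{\left(g,p \right)} = 1$ ($C{\left(g,p \right)} = \left(\left(g - g\right) - 1\right)^{2} = \left(0 - 1\right)^{2} = \left(-1\right)^{2} = 1$)
$q{\left(-5,\frac{C{\left(-4,-2 \right)} - 1}{3 + 6} \right)} \left(-4\right) 8 = \left(-5 + \frac{1 - 1}{3 + 6}\right) \left(-4\right) 8 = \left(-5 + \frac{0}{9}\right) \left(-4\right) 8 = \left(-5 + 0 \cdot \frac{1}{9}\right) \left(-4\right) 8 = \left(-5 + 0\right) \left(-4\right) 8 = \left(-5\right) \left(-4\right) 8 = 20 \cdot 8 = 160$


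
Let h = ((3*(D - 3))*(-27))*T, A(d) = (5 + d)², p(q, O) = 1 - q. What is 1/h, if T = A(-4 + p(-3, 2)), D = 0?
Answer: 1/6075 ≈ 0.00016461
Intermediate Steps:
T = 25 (T = (5 + (-4 + (1 - 1*(-3))))² = (5 + (-4 + (1 + 3)))² = (5 + (-4 + 4))² = (5 + 0)² = 5² = 25)
h = 6075 (h = ((3*(0 - 3))*(-27))*25 = ((3*(-3))*(-27))*25 = -9*(-27)*25 = 243*25 = 6075)
1/h = 1/6075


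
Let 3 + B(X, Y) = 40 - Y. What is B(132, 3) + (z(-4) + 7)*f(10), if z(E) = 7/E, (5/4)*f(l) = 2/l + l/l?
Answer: 976/25 ≈ 39.040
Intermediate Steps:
B(X, Y) = 37 - Y (B(X, Y) = -3 + (40 - Y) = 37 - Y)
f(l) = ⅘ + 8/(5*l) (f(l) = 4*(2/l + l/l)/5 = 4*(2/l + 1)/5 = 4*(1 + 2/l)/5 = ⅘ + 8/(5*l))
B(132, 3) + (z(-4) + 7)*f(10) = (37 - 1*3) + (7/(-4) + 7)*((⅘)*(2 + 10)/10) = (37 - 3) + (7*(-¼) + 7)*((⅘)*(⅒)*12) = 34 + (-7/4 + 7)*(24/25) = 34 + (21/4)*(24/25) = 34 + 126/25 = 976/25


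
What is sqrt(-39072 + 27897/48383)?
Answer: 3*I*sqrt(10162540998673)/48383 ≈ 197.67*I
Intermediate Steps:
sqrt(-39072 + 27897/48383) = sqrt(-1890392679/48383) = 3*I*sqrt(10162540998673)/48383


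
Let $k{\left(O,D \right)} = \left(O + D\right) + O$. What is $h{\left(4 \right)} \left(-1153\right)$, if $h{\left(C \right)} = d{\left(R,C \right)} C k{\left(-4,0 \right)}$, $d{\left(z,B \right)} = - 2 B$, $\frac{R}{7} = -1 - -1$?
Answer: $-295168$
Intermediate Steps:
$R = 0$ ($R = 7 \left(-1 - -1\right) = 7 \left(-1 + 1\right) = 7 \cdot 0 = 0$)
$k{\left(O,D \right)} = D + 2 O$ ($k{\left(O,D \right)} = \left(D + O\right) + O = D + 2 O$)
$h{\left(C \right)} = 16 C^{2}$ ($h{\left(C \right)} = - 2 C C \left(0 + 2 \left(-4\right)\right) = - 2 C^{2} \left(0 - 8\right) = - 2 C^{2} \left(-8\right) = 16 C^{2}$)
$h{\left(4 \right)} \left(-1153\right) = 16 \cdot 4^{2} \left(-1153\right) = 16 \cdot 16 \left(-1153\right) = 256 \left(-1153\right) = -295168$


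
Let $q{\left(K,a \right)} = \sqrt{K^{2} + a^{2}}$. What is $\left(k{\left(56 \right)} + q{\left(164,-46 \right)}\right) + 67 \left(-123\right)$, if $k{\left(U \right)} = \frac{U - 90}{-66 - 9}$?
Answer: $- \frac{618041}{75} + 2 \sqrt{7253} \approx -8070.2$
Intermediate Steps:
$k{\left(U \right)} = \frac{6}{5} - \frac{U}{75}$ ($k{\left(U \right)} = \frac{-90 + U}{-75} = \left(-90 + U\right) \left(- \frac{1}{75}\right) = \frac{6}{5} - \frac{U}{75}$)
$\left(k{\left(56 \right)} + q{\left(164,-46 \right)}\right) + 67 \left(-123\right) = \left(\left(\frac{6}{5} - \frac{56}{75}\right) + \sqrt{164^{2} + \left(-46\right)^{2}}\right) + 67 \left(-123\right) = \left(\left(\frac{6}{5} - \frac{56}{75}\right) + \sqrt{26896 + 2116}\right) - 8241 = \left(\frac{34}{75} + \sqrt{29012}\right) - 8241 = \left(\frac{34}{75} + 2 \sqrt{7253}\right) - 8241 = - \frac{618041}{75} + 2 \sqrt{7253}$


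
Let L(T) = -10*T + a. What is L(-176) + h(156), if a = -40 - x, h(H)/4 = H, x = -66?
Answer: 2410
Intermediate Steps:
h(H) = 4*H
a = 26 (a = -40 - 1*(-66) = -40 + 66 = 26)
L(T) = 26 - 10*T (L(T) = -10*T + 26 = 26 - 10*T)
L(-176) + h(156) = (26 - 10*(-176)) + 4*156 = (26 + 1760) + 624 = 1786 + 624 = 2410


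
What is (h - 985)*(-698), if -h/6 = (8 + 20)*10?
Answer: 1860170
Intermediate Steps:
h = -1680 (h = -6*(8 + 20)*10 = -168*10 = -6*280 = -1680)
(h - 985)*(-698) = (-1680 - 985)*(-698) = -2665*(-698) = 1860170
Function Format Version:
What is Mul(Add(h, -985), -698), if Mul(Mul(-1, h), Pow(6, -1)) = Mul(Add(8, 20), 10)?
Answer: 1860170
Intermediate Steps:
h = -1680 (h = Mul(-6, Mul(Add(8, 20), 10)) = Mul(-6, Mul(28, 10)) = Mul(-6, 280) = -1680)
Mul(Add(h, -985), -698) = Mul(Add(-1680, -985), -698) = Mul(-2665, -698) = 1860170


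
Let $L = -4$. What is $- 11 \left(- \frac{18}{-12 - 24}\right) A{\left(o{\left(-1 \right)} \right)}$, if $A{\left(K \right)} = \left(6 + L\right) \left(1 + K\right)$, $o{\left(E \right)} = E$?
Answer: $0$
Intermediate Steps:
$A{\left(K \right)} = 2 + 2 K$ ($A{\left(K \right)} = \left(6 - 4\right) \left(1 + K\right) = 2 \left(1 + K\right) = 2 + 2 K$)
$- 11 \left(- \frac{18}{-12 - 24}\right) A{\left(o{\left(-1 \right)} \right)} = - 11 \left(- \frac{18}{-12 - 24}\right) \left(2 + 2 \left(-1\right)\right) = - 11 \left(- \frac{18}{-12 - 24}\right) \left(2 - 2\right) = - 11 \left(- \frac{18}{-36}\right) 0 = - 11 \left(\left(-18\right) \left(- \frac{1}{36}\right)\right) 0 = \left(-11\right) \frac{1}{2} \cdot 0 = \left(- \frac{11}{2}\right) 0 = 0$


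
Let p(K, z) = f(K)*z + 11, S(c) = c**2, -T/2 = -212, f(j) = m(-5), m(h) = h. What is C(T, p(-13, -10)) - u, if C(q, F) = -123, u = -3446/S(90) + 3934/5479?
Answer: -2735856233/22189950 ≈ -123.29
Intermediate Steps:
f(j) = -5
T = 424 (T = -2*(-212) = 424)
p(K, z) = 11 - 5*z (p(K, z) = -5*z + 11 = 11 - 5*z)
u = 6492383/22189950 (u = -3446/(90**2) + 3934/5479 = -3446/8100 + 3934*(1/5479) = -3446*1/8100 + 3934/5479 = -1723/4050 + 3934/5479 = 6492383/22189950 ≈ 0.29258)
C(T, p(-13, -10)) - u = -123 - 1*6492383/22189950 = -123 - 6492383/22189950 = -2735856233/22189950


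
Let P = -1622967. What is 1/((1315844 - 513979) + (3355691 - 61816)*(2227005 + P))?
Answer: 1/1989626469115 ≈ 5.0261e-13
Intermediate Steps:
1/((1315844 - 513979) + (3355691 - 61816)*(2227005 + P)) = 1/((1315844 - 513979) + (3355691 - 61816)*(2227005 - 1622967)) = 1/(801865 + 3293875*604038) = 1/(801865 + 1989625667250) = 1/1989626469115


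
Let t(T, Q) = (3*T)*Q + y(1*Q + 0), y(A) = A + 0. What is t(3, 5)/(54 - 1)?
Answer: 50/53 ≈ 0.94340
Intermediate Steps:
y(A) = A
t(T, Q) = Q + 3*Q*T (t(T, Q) = (3*T)*Q + (1*Q + 0) = 3*Q*T + (Q + 0) = 3*Q*T + Q = Q + 3*Q*T)
t(3, 5)/(54 - 1) = (5*(1 + 3*3))/(54 - 1) = (5*(1 + 9))/53 = (5*10)/53 = (1/53)*50 = 50/53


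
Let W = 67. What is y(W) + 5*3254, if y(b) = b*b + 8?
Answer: 20767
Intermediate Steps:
y(b) = 8 + b² (y(b) = b² + 8 = 8 + b²)
y(W) + 5*3254 = (8 + 67²) + 5*3254 = (8 + 4489) + 16270 = 4497 + 16270 = 20767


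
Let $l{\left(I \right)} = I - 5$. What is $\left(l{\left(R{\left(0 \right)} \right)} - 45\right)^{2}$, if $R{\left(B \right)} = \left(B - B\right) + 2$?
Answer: $2304$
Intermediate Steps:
$R{\left(B \right)} = 2$ ($R{\left(B \right)} = 0 + 2 = 2$)
$l{\left(I \right)} = -5 + I$ ($l{\left(I \right)} = I - 5 = -5 + I$)
$\left(l{\left(R{\left(0 \right)} \right)} - 45\right)^{2} = \left(\left(-5 + 2\right) - 45\right)^{2} = \left(-3 - 45\right)^{2} = \left(-48\right)^{2} = 2304$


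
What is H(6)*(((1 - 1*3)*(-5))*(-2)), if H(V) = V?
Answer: -120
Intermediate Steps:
H(6)*(((1 - 1*3)*(-5))*(-2)) = 6*(((1 - 1*3)*(-5))*(-2)) = 6*(((1 - 3)*(-5))*(-2)) = 6*(-2*(-5)*(-2)) = 6*(10*(-2)) = 6*(-20) = -120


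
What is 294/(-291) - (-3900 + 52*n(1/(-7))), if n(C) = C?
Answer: 2652458/679 ≈ 3906.4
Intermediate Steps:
294/(-291) - (-3900 + 52*n(1/(-7))) = 294/(-291) - 52/(1/(-75 + 1/(-7))) = 294*(-1/291) - 52/(1/(-75 - ⅐)) = -98/97 - 52/(1/(-526/7)) = -98/97 - 52/(-7/526) = -98/97 - 52*(-526/7) = -98/97 + 27352/7 = 2652458/679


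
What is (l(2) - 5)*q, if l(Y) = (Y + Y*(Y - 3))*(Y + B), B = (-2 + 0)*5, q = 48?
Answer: -240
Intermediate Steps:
B = -10 (B = -2*5 = -10)
l(Y) = (-10 + Y)*(Y + Y*(-3 + Y)) (l(Y) = (Y + Y*(Y - 3))*(Y - 10) = (Y + Y*(-3 + Y))*(-10 + Y) = (-10 + Y)*(Y + Y*(-3 + Y)))
(l(2) - 5)*q = (2*(20 + 2² - 12*2) - 5)*48 = (2*(20 + 4 - 24) - 5)*48 = (2*0 - 5)*48 = (0 - 5)*48 = -5*48 = -240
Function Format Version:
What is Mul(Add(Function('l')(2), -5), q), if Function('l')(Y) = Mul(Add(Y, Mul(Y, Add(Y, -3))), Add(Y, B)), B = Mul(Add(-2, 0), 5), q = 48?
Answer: -240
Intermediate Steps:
B = -10 (B = Mul(-2, 5) = -10)
Function('l')(Y) = Mul(Add(-10, Y), Add(Y, Mul(Y, Add(-3, Y)))) (Function('l')(Y) = Mul(Add(Y, Mul(Y, Add(Y, -3))), Add(Y, -10)) = Mul(Add(Y, Mul(Y, Add(-3, Y))), Add(-10, Y)) = Mul(Add(-10, Y), Add(Y, Mul(Y, Add(-3, Y)))))
Mul(Add(Function('l')(2), -5), q) = Mul(Add(Mul(2, Add(20, Pow(2, 2), Mul(-12, 2))), -5), 48) = Mul(Add(Mul(2, Add(20, 4, -24)), -5), 48) = Mul(Add(Mul(2, 0), -5), 48) = Mul(Add(0, -5), 48) = Mul(-5, 48) = -240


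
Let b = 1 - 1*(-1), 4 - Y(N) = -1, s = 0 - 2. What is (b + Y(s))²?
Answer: 49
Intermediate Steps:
s = -2
Y(N) = 5 (Y(N) = 4 - 1*(-1) = 4 + 1 = 5)
b = 2 (b = 1 + 1 = 2)
(b + Y(s))² = (2 + 5)² = 7² = 49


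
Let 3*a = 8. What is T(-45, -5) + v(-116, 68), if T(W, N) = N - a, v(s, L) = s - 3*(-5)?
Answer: -326/3 ≈ -108.67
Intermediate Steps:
a = 8/3 (a = (⅓)*8 = 8/3 ≈ 2.6667)
v(s, L) = 15 + s (v(s, L) = s + 15 = 15 + s)
T(W, N) = -8/3 + N (T(W, N) = N - 1*8/3 = N - 8/3 = -8/3 + N)
T(-45, -5) + v(-116, 68) = (-8/3 - 5) + (15 - 116) = -23/3 - 101 = -326/3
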